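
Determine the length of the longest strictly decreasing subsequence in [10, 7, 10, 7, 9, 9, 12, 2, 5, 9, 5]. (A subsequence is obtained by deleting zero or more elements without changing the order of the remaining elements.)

3

Let dp[i] be the longest decreasing subsequence ending at position i. Then dp = [1, 2, 1, 2, 2, 2, 1, 3, 3, 2, 3].
The maximum is 3; one witness is 10, 7, 2 at positions 1,2,8.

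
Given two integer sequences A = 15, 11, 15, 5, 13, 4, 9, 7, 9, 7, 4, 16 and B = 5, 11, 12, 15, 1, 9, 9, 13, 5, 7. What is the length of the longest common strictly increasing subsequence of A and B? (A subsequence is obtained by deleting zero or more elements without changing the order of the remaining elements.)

For each value that appears in both, track the longest common increasing run ending there.
The best achievable length is 2; one witness is 11, 15 (A-positions 2,3, B-positions 2,4).

2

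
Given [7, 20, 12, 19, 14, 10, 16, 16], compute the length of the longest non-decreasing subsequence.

Let dp[i] be the longest non-decreasing subsequence ending at position i. Then dp = [1, 2, 2, 3, 3, 2, 4, 5].
The maximum is 5; one witness is 7, 12, 14, 16, 16 at positions 1,3,5,7,8.

5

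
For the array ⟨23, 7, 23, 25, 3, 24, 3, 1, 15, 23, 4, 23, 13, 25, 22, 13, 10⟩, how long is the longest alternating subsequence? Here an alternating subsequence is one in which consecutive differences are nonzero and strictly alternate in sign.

Track the best alternating length ending on an up-step vs a down-step at each position: up/down = 1/1, 1/2, 3/1, 3/1, 1/4, 5/4, 1/6, 1/6, 7/6, 7/6, 7/8, 9/6, 9/10, 11/1, 11/12, 9/12, 9/12.
The maximum over both is 12; one such subsequence is 23, 7, 23, 3, 24, 3, 15, 4, 23, 13, 25, 22.

12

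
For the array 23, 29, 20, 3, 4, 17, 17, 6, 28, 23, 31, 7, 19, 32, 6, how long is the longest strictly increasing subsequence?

6

Let dp[i] be the longest increasing subsequence ending at position i. Then dp = [1, 2, 1, 1, 2, 3, 3, 3, 4, 4, 5, 4, 5, 6, 3].
The maximum is 6; one witness is 3, 4, 17, 28, 31, 32 at positions 4,5,6,9,11,14.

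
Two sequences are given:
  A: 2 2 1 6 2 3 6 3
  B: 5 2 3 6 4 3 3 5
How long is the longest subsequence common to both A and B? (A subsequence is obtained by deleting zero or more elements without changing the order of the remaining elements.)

Backtracking the LCS table gives one alignment: 2 (A1,B2) → 6 (A4,B4) → 3 (A6,B6) → 3 (A8,B7).
So the longest common subsequence has length 4.

4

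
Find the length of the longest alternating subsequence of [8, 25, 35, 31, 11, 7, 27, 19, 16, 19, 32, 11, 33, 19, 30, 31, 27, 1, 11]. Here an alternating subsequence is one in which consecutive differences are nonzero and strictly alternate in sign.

12

Track the best alternating length ending on an up-step vs a down-step at each position: up/down = 1/1, 2/1, 2/1, 2/3, 2/3, 1/3, 4/3, 4/5, 4/5, 6/5, 6/3, 4/7, 8/3, 8/9, 10/9, 10/9, 10/11, 1/11, 12/11.
The maximum over both is 12; one such subsequence is 8, 25, 11, 27, 16, 19, 11, 33, 19, 30, 1, 11.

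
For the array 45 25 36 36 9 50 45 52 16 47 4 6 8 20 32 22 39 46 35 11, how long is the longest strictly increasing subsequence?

7

Scanning left to right, the best length ending at each element is: 45→1, 25→1, 36→2, 36→2, 9→1, 50→3, 45→3, 52→4, 16→2, 47→4, 4→1, 6→2, 8→3, 20→4, 32→5, 22→5, 39→6, 46→7, 35→6, 11→4.
So the longest increasing subsequence has length 7, e.g. 4, 6, 8, 20, 32, 39, 46.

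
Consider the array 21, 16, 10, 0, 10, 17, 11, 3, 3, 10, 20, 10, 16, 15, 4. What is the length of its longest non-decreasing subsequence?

Scanning left to right, the best length ending at each element is: 21→1, 16→1, 10→1, 0→1, 10→2, 17→3, 11→3, 3→2, 3→3, 10→4, 20→5, 10→5, 16→6, 15→6, 4→4.
So the longest non-decreasing subsequence has length 6, e.g. 0, 3, 3, 10, 10, 16.

6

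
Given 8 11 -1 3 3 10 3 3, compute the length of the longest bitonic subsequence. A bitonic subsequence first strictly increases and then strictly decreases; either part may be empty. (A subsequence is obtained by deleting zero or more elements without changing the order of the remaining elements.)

One longest bitonic subsequence is 8, 11, 10, 3 (positions 1,2,6,8): it rises to 11 then falls. Length 4 is optimal.

4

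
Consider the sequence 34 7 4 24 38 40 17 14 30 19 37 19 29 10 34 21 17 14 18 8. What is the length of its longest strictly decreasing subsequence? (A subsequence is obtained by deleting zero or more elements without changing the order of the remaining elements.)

Let dp[i] be the longest decreasing subsequence ending at position i. Then dp = [1, 2, 3, 2, 1, 1, 3, 4, 2, 3, 2, 3, 3, 5, 3, 4, 5, 6, 5, 7].
The maximum is 7; one witness is 34, 30, 29, 21, 17, 14, 8 at positions 1,9,13,16,17,18,20.

7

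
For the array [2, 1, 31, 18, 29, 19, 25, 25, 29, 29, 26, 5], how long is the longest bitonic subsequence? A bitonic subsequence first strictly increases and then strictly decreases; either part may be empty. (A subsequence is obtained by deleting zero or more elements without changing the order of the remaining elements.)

Let inc[i] be the LIS ending at i and dec[i] the longest strictly decreasing subsequence starting at i. inc = [1, 1, 2, 2, 3, 3, 4, 4, 5, 5, 5, 2], dec = [2, 1, 4, 2, 3, 2, 2, 2, 3, 3, 2, 1].
max_i inc[i]+dec[i]−1 = 7, with one witness 2, 18, 19, 25, 29, 26, 5.

7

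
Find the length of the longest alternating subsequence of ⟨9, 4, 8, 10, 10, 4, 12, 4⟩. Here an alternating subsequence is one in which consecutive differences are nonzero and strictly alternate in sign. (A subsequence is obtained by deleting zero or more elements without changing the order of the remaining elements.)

6

A longest alternating subsequence is 9, 4, 8, 4, 12, 4 (positions 1,2,3,6,7,8); its 5 consecutive differences strictly alternate in sign, and length 6 is optimal.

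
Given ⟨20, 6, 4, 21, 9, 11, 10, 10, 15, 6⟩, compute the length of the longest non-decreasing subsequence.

5

Let dp[i] be the longest non-decreasing subsequence ending at position i. Then dp = [1, 1, 1, 2, 2, 3, 3, 4, 5, 2].
The maximum is 5; one witness is 6, 9, 10, 10, 15 at positions 2,5,7,8,9.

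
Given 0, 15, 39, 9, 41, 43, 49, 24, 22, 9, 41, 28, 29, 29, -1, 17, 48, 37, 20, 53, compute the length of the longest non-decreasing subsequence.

8

Let dp[i] be the longest non-decreasing subsequence ending at position i. Then dp = [1, 2, 3, 2, 4, 5, 6, 3, 3, 3, 5, 4, 5, 6, 1, 4, 7, 7, 5, 8].
The maximum is 8; one witness is 0, 15, 24, 28, 29, 29, 48, 53 at positions 1,2,8,12,13,14,17,20.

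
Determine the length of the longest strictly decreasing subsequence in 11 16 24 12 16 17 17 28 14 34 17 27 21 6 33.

Let dp[i] be the longest decreasing subsequence ending at position i. Then dp = [1, 1, 1, 2, 2, 2, 2, 1, 3, 1, 2, 2, 3, 4, 2].
The maximum is 4; one witness is 24, 16, 14, 6 at positions 3,5,9,14.

4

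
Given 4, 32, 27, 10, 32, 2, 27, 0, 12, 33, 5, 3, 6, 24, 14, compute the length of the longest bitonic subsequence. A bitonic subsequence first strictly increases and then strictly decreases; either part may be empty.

One longest bitonic subsequence is 4, 27, 32, 27, 12, 5, 3 (positions 1,3,5,7,9,11,12): it rises to 32 then falls. Length 7 is optimal.

7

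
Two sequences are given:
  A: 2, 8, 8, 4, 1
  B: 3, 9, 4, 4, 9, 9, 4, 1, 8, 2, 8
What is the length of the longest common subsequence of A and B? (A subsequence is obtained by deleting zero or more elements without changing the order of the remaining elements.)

2

Backtracking the LCS table gives one alignment: 2 (A1,B10) → 8 (A3,B11).
So the longest common subsequence has length 2.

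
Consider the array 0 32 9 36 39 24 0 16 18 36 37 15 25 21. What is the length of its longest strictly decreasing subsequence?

4

Let dp[i] be the longest decreasing subsequence ending at position i. Then dp = [1, 1, 2, 1, 1, 2, 3, 3, 3, 2, 2, 4, 3, 4].
The maximum is 4; one witness is 32, 24, 16, 15 at positions 2,6,8,12.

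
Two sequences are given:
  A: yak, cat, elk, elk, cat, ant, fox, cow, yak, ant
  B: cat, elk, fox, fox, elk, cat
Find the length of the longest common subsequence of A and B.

A longest common subsequence is cat, elk, elk, cat (length 4); the LCS DP confirms no longer common subsequence exists.

4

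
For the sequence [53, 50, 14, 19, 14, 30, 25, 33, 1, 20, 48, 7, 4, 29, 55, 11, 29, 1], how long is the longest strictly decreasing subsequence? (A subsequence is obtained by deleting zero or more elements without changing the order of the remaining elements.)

8

Let dp[i] be the longest decreasing subsequence ending at position i. Then dp = [1, 2, 3, 3, 4, 3, 4, 3, 5, 5, 3, 6, 7, 4, 1, 6, 4, 8].
The maximum is 8; one witness is 53, 50, 30, 25, 20, 7, 4, 1 at positions 1,2,6,7,10,12,13,18.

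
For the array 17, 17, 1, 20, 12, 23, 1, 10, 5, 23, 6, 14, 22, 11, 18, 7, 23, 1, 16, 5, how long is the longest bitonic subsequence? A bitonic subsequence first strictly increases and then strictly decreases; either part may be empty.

Let inc[i] be the LIS ending at i and dec[i] the longest strictly decreasing subsequence starting at i. inc = [1, 1, 1, 2, 2, 3, 1, 2, 2, 3, 3, 4, 5, 4, 5, 4, 6, 1, 5, 2], dec = [5, 5, 1, 5, 4, 5, 1, 3, 2, 5, 2, 4, 4, 3, 3, 2, 3, 1, 2, 1].
max_i inc[i]+dec[i]−1 = 8, with one witness 1, 5, 6, 14, 22, 18, 16, 5.

8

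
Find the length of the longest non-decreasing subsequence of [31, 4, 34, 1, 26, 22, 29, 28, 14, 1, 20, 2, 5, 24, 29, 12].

6

One longest non-decreasing subsequence is 1, 1, 2, 5, 24, 29 (positions 4,10,12,13,14,15), of length 6; no longer one exists.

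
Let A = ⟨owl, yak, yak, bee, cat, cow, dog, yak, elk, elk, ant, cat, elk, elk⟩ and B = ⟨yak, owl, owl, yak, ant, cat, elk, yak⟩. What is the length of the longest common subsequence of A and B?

Backtracking the LCS table gives one alignment: owl (A1,B3) → yak (A8,B4) → ant (A11,B5) → cat (A12,B6) → elk (A13,B7).
So the longest common subsequence has length 5.

5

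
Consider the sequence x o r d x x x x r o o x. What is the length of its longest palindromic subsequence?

10

One longest palindromic subsequence is xorxxxxrox (positions 1,2,3,5,6,7,8,9,11,12); it reads the same forward and backward, and the interval DP gives dp[1][12] = 10.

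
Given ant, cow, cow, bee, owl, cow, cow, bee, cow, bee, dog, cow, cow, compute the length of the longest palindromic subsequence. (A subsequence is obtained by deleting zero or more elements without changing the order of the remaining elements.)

9

One longest palindromic subsequence is cow cow bee cow bee cow bee cow cow (positions 2,3,4,6,8,9,10,12,13); it reads the same forward and backward, and the interval DP gives dp[1][13] = 9.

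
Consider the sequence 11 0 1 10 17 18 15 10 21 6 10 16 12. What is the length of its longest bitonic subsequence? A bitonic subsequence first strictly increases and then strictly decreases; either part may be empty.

Let inc[i] be the LIS ending at i and dec[i] the longest strictly decreasing subsequence starting at i. inc = [1, 1, 2, 3, 4, 5, 4, 3, 6, 3, 4, 5, 5], dec = [3, 1, 1, 2, 4, 4, 3, 2, 3, 1, 1, 2, 1].
max_i inc[i]+dec[i]−1 = 8, with one witness 0, 1, 10, 17, 18, 15, 10, 6.

8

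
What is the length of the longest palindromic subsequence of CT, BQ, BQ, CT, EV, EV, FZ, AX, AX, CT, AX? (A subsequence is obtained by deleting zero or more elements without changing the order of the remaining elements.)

4

One longest palindromic subsequence is CT AX AX CT (positions 4,8,9,10); it reads the same forward and backward, and the interval DP gives dp[1][11] = 4.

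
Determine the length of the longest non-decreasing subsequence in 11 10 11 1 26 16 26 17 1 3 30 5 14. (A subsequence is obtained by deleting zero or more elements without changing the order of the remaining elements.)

5

One longest non-decreasing subsequence is 11, 11, 26, 26, 30 (positions 1,3,5,7,11), of length 5; no longer one exists.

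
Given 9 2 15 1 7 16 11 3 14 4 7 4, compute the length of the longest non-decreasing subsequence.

4

Let dp[i] be the longest non-decreasing subsequence ending at position i. Then dp = [1, 1, 2, 1, 2, 3, 3, 2, 4, 3, 4, 4].
The maximum is 4; one witness is 2, 7, 11, 14 at positions 2,5,7,9.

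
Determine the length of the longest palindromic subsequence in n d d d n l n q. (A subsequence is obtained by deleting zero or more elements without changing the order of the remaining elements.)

5

One longest palindromic subsequence is ndddn (positions 1,2,3,4,7); it reads the same forward and backward, and the interval DP gives dp[1][8] = 5.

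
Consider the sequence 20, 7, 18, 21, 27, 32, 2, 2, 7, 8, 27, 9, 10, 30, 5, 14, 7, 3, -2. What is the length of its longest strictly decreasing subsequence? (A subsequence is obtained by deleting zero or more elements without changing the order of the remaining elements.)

6

Let dp[i] be the longest decreasing subsequence ending at position i. Then dp = [1, 2, 2, 1, 1, 1, 3, 3, 3, 3, 2, 3, 3, 2, 4, 3, 4, 5, 6].
The maximum is 6; one witness is 20, 18, 7, 5, 3, -2 at positions 1,3,9,15,18,19.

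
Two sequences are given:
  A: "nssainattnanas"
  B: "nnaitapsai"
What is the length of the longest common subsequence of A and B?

6

Backtracking the LCS table gives one alignment: n (A1,B2) → a (A4,B3) → i (A5,B4) → t (A9,B5) → a (A11,B6) → a (A13,B9).
So the longest common subsequence has length 6.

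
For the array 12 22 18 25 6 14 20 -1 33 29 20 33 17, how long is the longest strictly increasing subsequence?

One longest increasing subsequence is 12, 22, 25, 29, 33 (positions 1,2,4,10,12), of length 5; no longer one exists.

5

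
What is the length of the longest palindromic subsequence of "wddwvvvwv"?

Using dp[i][j] = 2 + dp[i+1][j−1] if the ends match, else max(dp[i+1][j], dp[i][j−1]):
dp[1][9] = 5. A witness is wvvvw at positions 4,5,6,7,8.

5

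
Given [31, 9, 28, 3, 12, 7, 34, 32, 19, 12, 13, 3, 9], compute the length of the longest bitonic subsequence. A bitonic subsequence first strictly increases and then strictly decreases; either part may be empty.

Let inc[i] be the LIS ending at i and dec[i] the longest strictly decreasing subsequence starting at i. inc = [1, 1, 2, 1, 2, 2, 3, 3, 3, 3, 4, 1, 3], dec = [5, 3, 4, 1, 3, 2, 5, 4, 3, 2, 2, 1, 1].
max_i inc[i]+dec[i]−1 = 7, with one witness 9, 28, 34, 32, 19, 13, 9.

7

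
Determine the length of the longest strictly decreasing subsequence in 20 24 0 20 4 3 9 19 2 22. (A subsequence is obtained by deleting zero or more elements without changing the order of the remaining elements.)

One longest decreasing subsequence is 24, 20, 4, 3, 2 (positions 2,4,5,6,9), of length 5; no longer one exists.

5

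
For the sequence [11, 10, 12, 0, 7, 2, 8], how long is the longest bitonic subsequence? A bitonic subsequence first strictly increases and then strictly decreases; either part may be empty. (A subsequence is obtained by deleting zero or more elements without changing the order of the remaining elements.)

4

Let inc[i] be the LIS ending at i and dec[i] the longest strictly decreasing subsequence starting at i. inc = [1, 1, 2, 1, 2, 2, 3], dec = [4, 3, 3, 1, 2, 1, 1].
max_i inc[i]+dec[i]−1 = 4, with one witness 11, 10, 7, 2.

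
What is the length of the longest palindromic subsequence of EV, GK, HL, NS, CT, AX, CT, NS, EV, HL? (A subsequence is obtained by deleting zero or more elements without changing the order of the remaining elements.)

One longest palindromic subsequence is HL NS CT AX CT NS HL (positions 3,4,5,6,7,8,10); it reads the same forward and backward, and the interval DP gives dp[1][10] = 7.

7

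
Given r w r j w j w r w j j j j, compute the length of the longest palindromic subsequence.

One longest palindromic subsequence is jjwrwjj (positions 4,6,7,8,9,12,13); it reads the same forward and backward, and the interval DP gives dp[1][13] = 7.

7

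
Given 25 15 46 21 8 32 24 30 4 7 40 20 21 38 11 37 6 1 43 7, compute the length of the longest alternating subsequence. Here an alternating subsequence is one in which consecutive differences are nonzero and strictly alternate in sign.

16

A longest alternating subsequence is 25, 15, 46, 21, 32, 24, 30, 4, 40, 20, 21, 11, 37, 6, 43, 7 (positions 1,2,3,4,6,7,8,9,11,12,13,15,16,17,19,20); its 15 consecutive differences strictly alternate in sign, and length 16 is optimal.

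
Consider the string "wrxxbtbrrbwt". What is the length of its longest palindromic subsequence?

7

Using dp[i][j] = 2 + dp[i+1][j−1] if the ends match, else max(dp[i+1][j], dp[i][j−1]):
dp[1][12] = 7. A witness is wrbtbrw at positions 1,2,5,6,7,9,11.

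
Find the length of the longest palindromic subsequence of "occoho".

4

One longest palindromic subsequence is occo (positions 1,2,3,6); it reads the same forward and backward, and the interval DP gives dp[1][6] = 4.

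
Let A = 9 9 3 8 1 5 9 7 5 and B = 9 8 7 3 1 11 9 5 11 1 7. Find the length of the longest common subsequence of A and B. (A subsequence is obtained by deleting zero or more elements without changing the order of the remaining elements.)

A longest common subsequence is 9, 3, 1, 5, 7 (length 5); the LCS DP confirms no longer common subsequence exists.

5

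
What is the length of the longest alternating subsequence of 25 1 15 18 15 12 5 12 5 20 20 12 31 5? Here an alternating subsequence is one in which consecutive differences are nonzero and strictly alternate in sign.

A longest alternating subsequence is 25, 1, 15, 5, 12, 5, 20, 12, 31, 5 (positions 1,2,3,7,8,9,10,12,13,14); its 9 consecutive differences strictly alternate in sign, and length 10 is optimal.

10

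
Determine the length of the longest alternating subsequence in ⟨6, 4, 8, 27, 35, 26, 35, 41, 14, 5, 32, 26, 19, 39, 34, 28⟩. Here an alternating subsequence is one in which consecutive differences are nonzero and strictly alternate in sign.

10

Track the best alternating length ending on an up-step vs a down-step at each position: up/down = 1/1, 1/2, 3/1, 3/1, 3/1, 3/4, 5/1, 5/1, 3/6, 3/6, 7/6, 7/8, 7/8, 9/6, 9/10, 9/10.
The maximum over both is 10; one such subsequence is 6, 4, 27, 26, 35, 14, 32, 26, 39, 34.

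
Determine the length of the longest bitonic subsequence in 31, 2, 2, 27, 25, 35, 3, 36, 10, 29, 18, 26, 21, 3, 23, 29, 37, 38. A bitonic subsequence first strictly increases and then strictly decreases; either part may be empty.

One longest bitonic subsequence is 2, 3, 10, 18, 21, 23, 29, 37, 38 (positions 2,7,9,11,13,15,16,17,18): it rises to 38 then falls. Length 9 is optimal.

9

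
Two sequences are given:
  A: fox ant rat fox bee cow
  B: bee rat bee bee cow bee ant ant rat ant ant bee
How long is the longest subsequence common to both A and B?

A longest common subsequence is ant, rat, bee (length 3); the LCS DP confirms no longer common subsequence exists.

3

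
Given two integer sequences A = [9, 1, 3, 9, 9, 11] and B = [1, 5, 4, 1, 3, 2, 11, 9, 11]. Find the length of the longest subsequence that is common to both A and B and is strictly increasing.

4

A longest common strictly increasing subsequence is 1, 3, 9, 11 (length 4); it appears in order in both A and B, and no longer such subsequence exists.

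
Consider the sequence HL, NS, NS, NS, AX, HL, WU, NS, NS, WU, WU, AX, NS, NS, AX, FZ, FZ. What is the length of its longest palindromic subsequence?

One longest palindromic subsequence is NS NS AX WU NS NS WU AX NS NS (positions 3,4,5,7,8,9,11,12,13,14); it reads the same forward and backward, and the interval DP gives dp[1][17] = 10.

10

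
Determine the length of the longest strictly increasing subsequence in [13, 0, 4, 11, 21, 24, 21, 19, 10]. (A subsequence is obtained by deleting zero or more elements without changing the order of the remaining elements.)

One longest increasing subsequence is 0, 4, 11, 21, 24 (positions 2,3,4,5,6), of length 5; no longer one exists.

5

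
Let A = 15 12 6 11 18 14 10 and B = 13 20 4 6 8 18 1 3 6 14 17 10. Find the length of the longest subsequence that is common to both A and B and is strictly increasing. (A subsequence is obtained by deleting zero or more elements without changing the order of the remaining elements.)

2

For each value that appears in both, track the longest common increasing run ending there.
The best achievable length is 2; one witness is 6, 18 (A-positions 3,5, B-positions 4,6).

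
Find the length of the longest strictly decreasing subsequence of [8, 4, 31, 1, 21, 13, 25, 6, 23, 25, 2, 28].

5

Let dp[i] be the longest decreasing subsequence ending at position i. Then dp = [1, 2, 1, 3, 2, 3, 2, 4, 3, 2, 5, 2].
The maximum is 5; one witness is 31, 21, 13, 6, 2 at positions 3,5,6,8,11.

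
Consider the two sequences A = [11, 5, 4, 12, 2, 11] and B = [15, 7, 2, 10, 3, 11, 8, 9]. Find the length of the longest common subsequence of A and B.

2

A longest common subsequence is 2, 11 (length 2); the LCS DP confirms no longer common subsequence exists.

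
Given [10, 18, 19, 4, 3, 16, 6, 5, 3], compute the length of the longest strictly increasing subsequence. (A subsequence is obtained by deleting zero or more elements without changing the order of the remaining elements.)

3

Scanning left to right, the best length ending at each element is: 10→1, 18→2, 19→3, 4→1, 3→1, 16→2, 6→2, 5→2, 3→1.
So the longest increasing subsequence has length 3, e.g. 10, 18, 19.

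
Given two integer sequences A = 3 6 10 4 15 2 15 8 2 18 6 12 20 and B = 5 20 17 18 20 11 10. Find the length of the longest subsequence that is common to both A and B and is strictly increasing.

2

For each value that appears in both, track the longest common increasing run ending there.
The best achievable length is 2; one witness is 18, 20 (A-positions 10,13, B-positions 4,5).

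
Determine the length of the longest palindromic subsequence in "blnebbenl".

8

One longest palindromic subsequence is lnebbenl (positions 2,3,4,5,6,7,8,9); it reads the same forward and backward, and the interval DP gives dp[1][9] = 8.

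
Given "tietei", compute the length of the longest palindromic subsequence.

5

One longest palindromic subsequence is ietei (positions 2,3,4,5,6); it reads the same forward and backward, and the interval DP gives dp[1][6] = 5.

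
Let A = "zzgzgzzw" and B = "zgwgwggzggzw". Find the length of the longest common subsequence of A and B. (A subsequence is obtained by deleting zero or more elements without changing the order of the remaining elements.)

Backtracking the LCS table gives one alignment: z (A1,B1) → z (A2,B8) → g (A3,B9) → g (A5,B10) → z (A7,B11) → w (A8,B12).
So the longest common subsequence has length 6.

6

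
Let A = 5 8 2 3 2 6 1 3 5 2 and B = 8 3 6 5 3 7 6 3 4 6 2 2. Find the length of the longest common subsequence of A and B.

Backtracking the LCS table gives one alignment: 5 (A1,B4) → 3 (A4,B5) → 6 (A6,B7) → 3 (A8,B8) → 2 (A10,B12).
So the longest common subsequence has length 5.

5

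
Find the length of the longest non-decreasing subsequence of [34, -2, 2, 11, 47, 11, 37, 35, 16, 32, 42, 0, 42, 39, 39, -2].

Let dp[i] be the longest non-decreasing subsequence ending at position i. Then dp = [1, 1, 2, 3, 4, 4, 5, 5, 5, 6, 7, 2, 8, 7, 8, 2].
The maximum is 8; one witness is -2, 2, 11, 11, 16, 32, 42, 42 at positions 2,3,4,6,9,10,11,13.

8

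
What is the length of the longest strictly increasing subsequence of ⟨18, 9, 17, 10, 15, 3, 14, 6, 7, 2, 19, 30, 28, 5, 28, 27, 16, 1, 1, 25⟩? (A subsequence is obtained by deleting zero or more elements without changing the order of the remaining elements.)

5

Scanning left to right, the best length ending at each element is: 18→1, 9→1, 17→2, 10→2, 15→3, 3→1, 14→3, 6→2, 7→3, 2→1, 19→4, 30→5, 28→5, 5→2, 28→5, 27→5, 16→4, 1→1, 1→1, 25→5.
So the longest increasing subsequence has length 5, e.g. 9, 10, 15, 19, 30.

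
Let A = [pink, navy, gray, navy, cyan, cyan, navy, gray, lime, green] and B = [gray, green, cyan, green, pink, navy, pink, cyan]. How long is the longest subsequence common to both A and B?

3

Backtracking the LCS table gives one alignment: pink (A1,B5) → navy (A2,B6) → cyan (A6,B8).
So the longest common subsequence has length 3.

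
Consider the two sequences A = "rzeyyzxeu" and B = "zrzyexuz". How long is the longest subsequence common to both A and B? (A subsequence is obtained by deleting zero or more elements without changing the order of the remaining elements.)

5

A longest common subsequence is rzexu (length 5); the LCS DP confirms no longer common subsequence exists.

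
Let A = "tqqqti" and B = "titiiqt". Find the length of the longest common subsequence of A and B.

3

Backtracking the LCS table gives one alignment: t (A1,B3) → q (A4,B6) → t (A5,B7).
So the longest common subsequence has length 3.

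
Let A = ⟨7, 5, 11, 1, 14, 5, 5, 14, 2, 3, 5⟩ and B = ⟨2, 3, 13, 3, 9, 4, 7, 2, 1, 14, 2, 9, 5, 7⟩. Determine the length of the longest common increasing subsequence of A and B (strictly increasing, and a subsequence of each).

3

For each value that appears in both, track the longest common increasing run ending there.
The best achievable length is 3; one witness is 2, 3, 5 (A-positions 9,10,11, B-positions 1,2,13).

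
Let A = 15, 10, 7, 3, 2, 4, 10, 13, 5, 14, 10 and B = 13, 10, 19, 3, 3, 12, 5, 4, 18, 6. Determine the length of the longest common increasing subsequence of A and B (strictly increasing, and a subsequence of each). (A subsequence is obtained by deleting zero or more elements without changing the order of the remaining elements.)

2

For each value that appears in both, track the longest common increasing run ending there.
The best achievable length is 2; one witness is 3, 5 (A-positions 4,9, B-positions 4,7).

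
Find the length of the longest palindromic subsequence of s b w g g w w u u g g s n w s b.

10

Using dp[i][j] = 2 + dp[i+1][j−1] if the ends match, else max(dp[i+1][j], dp[i][j−1]):
dp[1][16] = 10. A witness is bwgguuggwb at positions 2,3,4,5,8,9,10,11,14,16.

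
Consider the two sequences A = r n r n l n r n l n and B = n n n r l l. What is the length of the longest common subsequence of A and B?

Backtracking the LCS table gives one alignment: n (A2,B1) → n (A4,B2) → n (A6,B3) → r (A7,B4) → l (A9,B6).
So the longest common subsequence has length 5.

5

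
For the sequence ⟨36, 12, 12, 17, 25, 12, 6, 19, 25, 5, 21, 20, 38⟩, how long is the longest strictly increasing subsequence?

One longest increasing subsequence is 12, 17, 19, 25, 38 (positions 2,4,8,9,13), of length 5; no longer one exists.

5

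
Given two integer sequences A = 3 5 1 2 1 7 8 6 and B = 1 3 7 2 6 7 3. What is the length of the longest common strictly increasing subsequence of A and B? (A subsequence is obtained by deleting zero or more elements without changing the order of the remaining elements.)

3

A longest common strictly increasing subsequence is 1, 2, 6 (length 3); it appears in order in both A and B, and no longer such subsequence exists.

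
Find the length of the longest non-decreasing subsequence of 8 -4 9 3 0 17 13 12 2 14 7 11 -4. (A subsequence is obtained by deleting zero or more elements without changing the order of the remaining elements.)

Scanning left to right, the best length ending at each element is: 8→1, -4→1, 9→2, 3→2, 0→2, 17→3, 13→3, 12→3, 2→3, 14→4, 7→4, 11→5, -4→2.
So the longest non-decreasing subsequence has length 5, e.g. -4, 0, 2, 7, 11.

5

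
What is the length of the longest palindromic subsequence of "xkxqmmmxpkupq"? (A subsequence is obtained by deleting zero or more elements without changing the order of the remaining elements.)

Using dp[i][j] = 2 + dp[i+1][j−1] if the ends match, else max(dp[i+1][j], dp[i][j−1]):
dp[1][13] = 7. A witness is kxmmmxk at positions 2,3,5,6,7,8,10.

7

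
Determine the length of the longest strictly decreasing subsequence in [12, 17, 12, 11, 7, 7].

4

Let dp[i] be the longest decreasing subsequence ending at position i. Then dp = [1, 1, 2, 3, 4, 4].
The maximum is 4; one witness is 17, 12, 11, 7 at positions 2,3,4,5.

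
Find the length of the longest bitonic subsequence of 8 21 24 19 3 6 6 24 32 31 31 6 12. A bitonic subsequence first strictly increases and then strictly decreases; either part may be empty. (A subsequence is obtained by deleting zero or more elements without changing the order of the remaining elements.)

One longest bitonic subsequence is 8, 21, 24, 32, 31, 12 (positions 1,2,3,9,11,13): it rises to 32 then falls. Length 6 is optimal.

6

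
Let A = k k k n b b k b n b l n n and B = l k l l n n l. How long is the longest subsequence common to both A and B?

Backtracking the LCS table gives one alignment: k (A1,B2) → n (A4,B5) → n (A9,B6) → l (A11,B7).
So the longest common subsequence has length 4.

4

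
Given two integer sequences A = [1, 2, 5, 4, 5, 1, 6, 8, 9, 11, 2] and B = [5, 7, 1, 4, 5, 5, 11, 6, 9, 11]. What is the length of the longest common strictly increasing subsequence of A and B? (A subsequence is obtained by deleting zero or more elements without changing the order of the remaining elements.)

6

A longest common strictly increasing subsequence is 1, 4, 5, 6, 9, 11 (length 6); it appears in order in both A and B, and no longer such subsequence exists.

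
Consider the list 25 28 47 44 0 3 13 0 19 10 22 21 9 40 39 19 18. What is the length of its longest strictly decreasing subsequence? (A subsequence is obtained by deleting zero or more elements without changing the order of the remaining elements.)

6

One longest decreasing subsequence is 47, 44, 22, 21, 19, 18 (positions 3,4,11,12,16,17), of length 6; no longer one exists.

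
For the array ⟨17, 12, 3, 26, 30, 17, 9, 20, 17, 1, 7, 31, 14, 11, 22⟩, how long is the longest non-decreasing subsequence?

One longest non-decreasing subsequence is 17, 26, 30, 31 (positions 1,4,5,12), of length 4; no longer one exists.

4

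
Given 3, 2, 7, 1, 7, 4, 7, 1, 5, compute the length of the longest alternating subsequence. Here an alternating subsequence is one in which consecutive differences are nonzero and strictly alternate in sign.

Track the best alternating length ending on an up-step vs a down-step at each position: up/down = 1/1, 1/2, 3/1, 1/4, 5/1, 5/6, 7/1, 1/8, 9/8.
The maximum over both is 9; one such subsequence is 3, 2, 7, 1, 7, 4, 7, 1, 5.

9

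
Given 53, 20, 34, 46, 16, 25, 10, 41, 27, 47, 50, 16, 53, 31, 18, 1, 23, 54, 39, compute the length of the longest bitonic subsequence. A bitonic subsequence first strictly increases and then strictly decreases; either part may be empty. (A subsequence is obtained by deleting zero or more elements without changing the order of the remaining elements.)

9

One longest bitonic subsequence is 20, 34, 46, 47, 50, 53, 31, 18, 1 (positions 2,3,4,10,11,13,14,15,16): it rises to 53 then falls. Length 9 is optimal.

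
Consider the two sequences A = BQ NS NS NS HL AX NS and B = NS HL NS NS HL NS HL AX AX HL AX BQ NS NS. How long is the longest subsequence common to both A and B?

Backtracking the LCS table gives one alignment: NS (A2,B3) → NS (A3,B4) → NS (A4,B6) → HL (A5,B10) → AX (A6,B11) → NS (A7,B14).
So the longest common subsequence has length 6.

6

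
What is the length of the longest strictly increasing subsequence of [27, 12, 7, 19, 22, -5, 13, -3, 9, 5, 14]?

4

Scanning left to right, the best length ending at each element is: 27→1, 12→1, 7→1, 19→2, 22→3, -5→1, 13→2, -3→2, 9→3, 5→3, 14→4.
So the longest increasing subsequence has length 4, e.g. -5, -3, 9, 14.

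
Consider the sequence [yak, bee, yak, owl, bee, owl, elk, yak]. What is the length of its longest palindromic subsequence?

5

Using dp[i][j] = 2 + dp[i+1][j−1] if the ends match, else max(dp[i+1][j], dp[i][j−1]):
dp[1][8] = 5. A witness is yak owl bee owl yak at positions 1,4,5,6,8.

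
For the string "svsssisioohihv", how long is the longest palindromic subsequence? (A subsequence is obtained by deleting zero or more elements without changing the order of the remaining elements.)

6

One longest palindromic subsequence is viooiv (positions 2,8,9,10,12,14); it reads the same forward and backward, and the interval DP gives dp[1][14] = 6.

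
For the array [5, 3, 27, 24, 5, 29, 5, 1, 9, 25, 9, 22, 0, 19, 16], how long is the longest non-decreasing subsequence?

6

Let dp[i] be the longest non-decreasing subsequence ending at position i. Then dp = [1, 1, 2, 2, 2, 3, 3, 1, 4, 5, 5, 6, 1, 6, 6].
The maximum is 6; one witness is 5, 5, 5, 9, 9, 22 at positions 1,5,7,9,11,12.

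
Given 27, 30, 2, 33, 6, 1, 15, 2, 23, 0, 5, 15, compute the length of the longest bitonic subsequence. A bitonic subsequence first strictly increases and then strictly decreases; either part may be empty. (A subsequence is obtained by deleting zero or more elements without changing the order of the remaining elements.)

One longest bitonic subsequence is 27, 30, 33, 15, 2, 0 (positions 1,2,4,7,8,10): it rises to 33 then falls. Length 6 is optimal.

6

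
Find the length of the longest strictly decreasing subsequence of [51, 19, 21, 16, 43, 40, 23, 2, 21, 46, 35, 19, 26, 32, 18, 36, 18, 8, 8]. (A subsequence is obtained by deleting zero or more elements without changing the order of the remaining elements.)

8

Let dp[i] be the longest decreasing subsequence ending at position i. Then dp = [1, 2, 2, 3, 2, 3, 4, 5, 5, 2, 4, 6, 5, 5, 7, 4, 7, 8, 8].
The maximum is 8; one witness is 51, 43, 40, 23, 21, 19, 18, 8 at positions 1,5,6,7,9,12,15,18.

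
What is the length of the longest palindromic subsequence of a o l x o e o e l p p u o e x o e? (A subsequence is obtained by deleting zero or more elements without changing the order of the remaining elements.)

10

One longest palindromic subsequence is oxeoppoexo (positions 2,4,6,7,10,11,13,14,15,16); it reads the same forward and backward, and the interval DP gives dp[1][17] = 10.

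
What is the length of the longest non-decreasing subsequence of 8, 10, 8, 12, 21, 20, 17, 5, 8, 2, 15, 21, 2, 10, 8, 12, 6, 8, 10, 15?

7

One longest non-decreasing subsequence is 8, 8, 8, 8, 8, 10, 15 (positions 1,3,9,15,18,19,20), of length 7; no longer one exists.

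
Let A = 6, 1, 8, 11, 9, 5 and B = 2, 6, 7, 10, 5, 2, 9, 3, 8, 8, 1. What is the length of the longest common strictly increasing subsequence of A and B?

A longest common strictly increasing subsequence is 6, 9 (length 2); it appears in order in both A and B, and no longer such subsequence exists.

2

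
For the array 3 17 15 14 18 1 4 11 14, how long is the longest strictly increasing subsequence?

4

One longest increasing subsequence is 3, 4, 11, 14 (positions 1,7,8,9), of length 4; no longer one exists.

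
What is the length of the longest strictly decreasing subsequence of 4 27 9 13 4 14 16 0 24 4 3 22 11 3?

5

One longest decreasing subsequence is 27, 24, 22, 11, 3 (positions 2,9,12,13,14), of length 5; no longer one exists.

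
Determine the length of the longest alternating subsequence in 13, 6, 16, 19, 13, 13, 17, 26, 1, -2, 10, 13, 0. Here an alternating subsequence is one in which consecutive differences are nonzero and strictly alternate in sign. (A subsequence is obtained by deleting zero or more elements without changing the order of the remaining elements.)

A longest alternating subsequence is 13, 6, 16, 13, 17, 1, 10, 0 (positions 1,2,3,5,7,9,11,13); its 7 consecutive differences strictly alternate in sign, and length 8 is optimal.

8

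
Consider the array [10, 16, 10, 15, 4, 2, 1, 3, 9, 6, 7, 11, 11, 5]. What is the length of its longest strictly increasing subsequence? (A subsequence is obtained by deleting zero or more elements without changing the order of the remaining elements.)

One longest increasing subsequence is 2, 3, 6, 7, 11 (positions 6,8,10,11,12), of length 5; no longer one exists.

5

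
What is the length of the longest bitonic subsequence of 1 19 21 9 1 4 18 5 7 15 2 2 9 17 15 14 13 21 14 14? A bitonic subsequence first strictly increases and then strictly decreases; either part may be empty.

One longest bitonic subsequence is 1, 4, 5, 7, 15, 17, 15, 14, 13 (positions 1,6,8,9,10,14,15,16,17): it rises to 17 then falls. Length 9 is optimal.

9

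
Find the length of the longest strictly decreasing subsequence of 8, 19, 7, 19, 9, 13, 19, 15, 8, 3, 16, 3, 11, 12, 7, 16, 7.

4

One longest decreasing subsequence is 19, 9, 8, 3 (positions 2,5,9,10), of length 4; no longer one exists.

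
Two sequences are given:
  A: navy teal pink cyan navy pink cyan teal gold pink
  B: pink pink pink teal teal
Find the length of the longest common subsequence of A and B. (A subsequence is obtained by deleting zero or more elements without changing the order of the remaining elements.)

3

Backtracking the LCS table gives one alignment: pink (A3,B2) → pink (A6,B3) → teal (A8,B5).
So the longest common subsequence has length 3.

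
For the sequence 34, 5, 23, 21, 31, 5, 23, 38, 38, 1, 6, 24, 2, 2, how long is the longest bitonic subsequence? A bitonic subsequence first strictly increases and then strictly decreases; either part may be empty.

6

Let inc[i] be the LIS ending at i and dec[i] the longest strictly decreasing subsequence starting at i. inc = [1, 1, 2, 2, 3, 1, 3, 4, 4, 1, 2, 4, 2, 2], dec = [5, 2, 4, 3, 4, 2, 3, 3, 3, 1, 2, 2, 1, 1].
max_i inc[i]+dec[i]−1 = 6, with one witness 5, 23, 31, 23, 6, 2.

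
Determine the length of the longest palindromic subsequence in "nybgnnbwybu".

One longest palindromic subsequence is ybnnby (positions 2,3,5,6,7,9); it reads the same forward and backward, and the interval DP gives dp[1][11] = 6.

6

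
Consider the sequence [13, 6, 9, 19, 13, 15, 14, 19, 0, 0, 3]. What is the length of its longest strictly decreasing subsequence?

4

Scanning left to right, the best length ending at each element is: 13→1, 6→2, 9→2, 19→1, 13→2, 15→2, 14→3, 19→1, 0→4, 0→4, 3→4.
So the longest decreasing subsequence has length 4, e.g. 19, 15, 14, 0.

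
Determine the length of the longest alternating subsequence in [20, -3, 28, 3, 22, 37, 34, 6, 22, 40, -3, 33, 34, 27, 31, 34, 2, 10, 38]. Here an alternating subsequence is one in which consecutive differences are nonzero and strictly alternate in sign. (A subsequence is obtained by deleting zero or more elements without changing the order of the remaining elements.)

13

A longest alternating subsequence is 20, -3, 28, 3, 22, 6, 22, -3, 33, 27, 31, 2, 10 (positions 1,2,3,4,5,8,9,11,12,14,15,17,18); its 12 consecutive differences strictly alternate in sign, and length 13 is optimal.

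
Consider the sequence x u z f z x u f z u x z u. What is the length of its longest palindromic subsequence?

Using dp[i][j] = 2 + dp[i+1][j−1] if the ends match, else max(dp[i+1][j], dp[i][j−1]):
dp[1][13] = 9. A witness is uzxuzuxzu at positions 2,3,6,7,9,10,11,12,13.

9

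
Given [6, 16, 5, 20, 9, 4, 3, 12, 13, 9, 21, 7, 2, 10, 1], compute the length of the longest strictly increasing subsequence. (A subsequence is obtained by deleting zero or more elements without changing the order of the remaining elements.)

One longest increasing subsequence is 6, 9, 12, 13, 21 (positions 1,5,8,9,11), of length 5; no longer one exists.

5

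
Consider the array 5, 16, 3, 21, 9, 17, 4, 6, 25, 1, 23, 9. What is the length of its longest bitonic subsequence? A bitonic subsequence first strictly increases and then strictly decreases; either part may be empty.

6

One longest bitonic subsequence is 5, 16, 21, 17, 6, 1 (positions 1,2,4,6,8,10): it rises to 21 then falls. Length 6 is optimal.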